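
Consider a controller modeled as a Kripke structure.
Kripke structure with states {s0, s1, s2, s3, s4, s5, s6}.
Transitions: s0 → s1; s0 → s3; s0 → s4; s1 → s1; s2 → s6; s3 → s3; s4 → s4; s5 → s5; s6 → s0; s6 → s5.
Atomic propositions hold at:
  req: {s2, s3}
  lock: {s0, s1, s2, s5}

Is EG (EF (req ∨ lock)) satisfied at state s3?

Sat(req ∨ lock) = {s0, s1, s2, s3, s5}
EF (req ∨ lock): least fixpoint, start Z0 = {s0, s1, s2, s3, s5}, add states with some successor in Z. Z1 = {s0, s1, s2, s3, s5, s6}; fixed.
Sat(EF (req ∨ lock)) = {s0, s1, s2, s3, s5, s6}
EG (EF (req ∨ lock)): greatest fixpoint, start Z0 = {s0, s1, s2, s3, s5, s6}, keep only states in Sat with some successor in Z. Already a fixed point.
Sat(EG (EF (req ∨ lock))) = {s0, s1, s2, s3, s5, s6}
s3 ∈ Sat(EG (EF (req ∨ lock))) = {s0, s1, s2, s3, s5, s6}, so the formula holds at s3.

Yes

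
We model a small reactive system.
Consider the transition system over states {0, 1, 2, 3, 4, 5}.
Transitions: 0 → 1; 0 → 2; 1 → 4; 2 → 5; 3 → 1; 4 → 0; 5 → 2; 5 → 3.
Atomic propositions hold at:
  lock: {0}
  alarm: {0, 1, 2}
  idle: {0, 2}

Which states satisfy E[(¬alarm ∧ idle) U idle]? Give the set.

{0, 2}

Sat(¬alarm) = {3, 4, 5}
Sat(¬alarm ∧ idle) = ∅
E[(¬alarm ∧ idle) U idle]: least fixpoint, start Z0 = Sat(idle) = {0, 2}, add states in Sat(¬alarm ∧ idle) with some successor in Z. Already a fixed point.
Sat(E[(¬alarm ∧ idle) U idle]) = {0, 2}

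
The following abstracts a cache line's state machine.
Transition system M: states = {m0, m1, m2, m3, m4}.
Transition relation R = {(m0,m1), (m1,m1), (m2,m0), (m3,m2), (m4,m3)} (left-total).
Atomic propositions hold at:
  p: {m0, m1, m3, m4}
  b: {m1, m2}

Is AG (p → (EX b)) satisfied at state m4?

No

Sat(EX b) = {s : some successor in {m1, m2}} = {m0, m1, m3}
Sat(p → (EX b)) = {m0, m1, m2, m3}
AG (p → (EX b)): greatest fixpoint, start Z0 = {m0, m1, m2, m3}, keep only states in Sat with every successor in Z. Already a fixed point.
Sat(AG (p → (EX b))) = {m0, m1, m2, m3}
m4 ∉ Sat(AG (p → (EX b))) = {m0, m1, m2, m3}, so the formula does not hold at m4.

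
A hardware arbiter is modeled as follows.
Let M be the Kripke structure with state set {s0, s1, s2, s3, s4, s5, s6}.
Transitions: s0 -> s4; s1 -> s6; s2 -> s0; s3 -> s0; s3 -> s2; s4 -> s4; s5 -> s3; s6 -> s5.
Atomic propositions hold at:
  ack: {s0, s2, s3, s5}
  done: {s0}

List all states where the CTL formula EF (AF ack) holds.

{s0, s1, s2, s3, s5, s6}

AF ack: least fixpoint, start Z0 = {s0, s2, s3, s5}, add states with every successor in Z. Z1 = {s0, s2, s3, s5, s6}; Z2 = {s0, s1, s2, s3, s5, s6}; fixed.
Sat(AF ack) = {s0, s1, s2, s3, s5, s6}
EF (AF ack): least fixpoint, start Z0 = {s0, s1, s2, s3, s5, s6}, add states with some successor in Z. Already a fixed point.
Sat(EF (AF ack)) = {s0, s1, s2, s3, s5, s6}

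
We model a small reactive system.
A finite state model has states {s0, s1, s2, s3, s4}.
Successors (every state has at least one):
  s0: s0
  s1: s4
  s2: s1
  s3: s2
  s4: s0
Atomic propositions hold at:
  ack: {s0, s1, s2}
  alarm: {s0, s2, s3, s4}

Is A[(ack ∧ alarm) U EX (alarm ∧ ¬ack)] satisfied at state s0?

No

Sat(ack ∧ alarm) = {s0, s2}
Sat(¬ack) = {s3, s4}
Sat(alarm ∧ ¬ack) = {s3, s4}
Sat(EX (alarm ∧ ¬ack)) = {s : some successor in {s3, s4}} = {s1}
A[(ack ∧ alarm) U EX (alarm ∧ ¬ack)]: least fixpoint, start Z0 = Sat(EX (alarm ∧ ¬ack)) = {s1}, add states in Sat(ack ∧ alarm) with every successor in Z. Z1 = {s1, s2}; fixed.
Sat(A[(ack ∧ alarm) U EX (alarm ∧ ¬ack)]) = {s1, s2}
s0 ∉ Sat(A[(ack ∧ alarm) U EX (alarm ∧ ¬ack)]) = {s1, s2}, so the formula does not hold at s0.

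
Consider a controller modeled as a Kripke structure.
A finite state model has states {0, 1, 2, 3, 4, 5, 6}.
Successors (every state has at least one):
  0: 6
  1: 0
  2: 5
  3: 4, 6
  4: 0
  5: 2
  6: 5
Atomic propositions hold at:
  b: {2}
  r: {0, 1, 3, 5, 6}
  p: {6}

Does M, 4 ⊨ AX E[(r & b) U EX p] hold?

Sat(r & b) = ∅
Sat(EX p) = {s : some successor in {6}} = {0, 3}
E[(r & b) U EX p]: least fixpoint, start Z0 = Sat(EX p) = {0, 3}, add states in Sat(r & b) with some successor in Z. Already a fixed point.
Sat(E[(r & b) U EX p]) = {0, 3}
Sat(AX E[(r & b) U EX p]) = {s : every successor in {0, 3}} = {1, 4}
4 ∈ Sat(AX E[(r & b) U EX p]) = {1, 4}, so the formula holds at 4.

Yes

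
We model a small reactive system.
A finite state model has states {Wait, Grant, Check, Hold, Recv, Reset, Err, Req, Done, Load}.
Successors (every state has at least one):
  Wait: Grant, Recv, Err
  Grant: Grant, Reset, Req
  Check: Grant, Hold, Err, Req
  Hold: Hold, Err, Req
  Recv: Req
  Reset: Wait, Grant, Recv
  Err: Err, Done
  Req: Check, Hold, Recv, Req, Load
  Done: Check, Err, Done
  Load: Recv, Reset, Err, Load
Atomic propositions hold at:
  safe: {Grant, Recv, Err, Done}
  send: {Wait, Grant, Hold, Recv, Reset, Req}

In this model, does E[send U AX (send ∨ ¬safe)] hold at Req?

Sat(¬safe) = {Wait, Check, Hold, Reset, Req, Load}
Sat(send ∨ ¬safe) = {Wait, Grant, Check, Hold, Recv, Reset, Req, Load}
Sat(AX (send ∨ ¬safe)) = {s : every successor in {Wait, Grant, Check, Hold, Recv, Reset, Req, Load}} = {Grant, Recv, Reset, Req}
E[send U AX (send ∨ ¬safe)]: least fixpoint, start Z0 = Sat(AX (send ∨ ¬safe)) = {Grant, Recv, Reset, Req}, add states in Sat(send) with some successor in Z. Z1 = {Wait, Grant, Hold, Recv, Reset, Req}; fixed.
Sat(E[send U AX (send ∨ ¬safe)]) = {Wait, Grant, Hold, Recv, Reset, Req}
Req ∈ Sat(E[send U AX (send ∨ ¬safe)]) = {Wait, Grant, Hold, Recv, Reset, Req}, so the formula holds at Req.

Yes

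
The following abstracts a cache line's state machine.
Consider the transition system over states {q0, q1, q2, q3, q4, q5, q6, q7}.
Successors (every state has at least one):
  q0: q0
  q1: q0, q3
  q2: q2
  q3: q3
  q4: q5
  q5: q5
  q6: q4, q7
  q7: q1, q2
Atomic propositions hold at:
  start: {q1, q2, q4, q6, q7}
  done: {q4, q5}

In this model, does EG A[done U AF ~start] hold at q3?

Yes

Sat(~start) = {q0, q3, q5}
AF ~start: least fixpoint, start Z0 = {q0, q3, q5}, add states with every successor in Z. Z1 = {q0, q1, q3, q4, q5}; fixed.
Sat(AF ~start) = {q0, q1, q3, q4, q5}
A[done U AF ~start]: least fixpoint, start Z0 = Sat(AF ~start) = {q0, q1, q3, q4, q5}, add states in Sat(done) with every successor in Z. Already a fixed point.
Sat(A[done U AF ~start]) = {q0, q1, q3, q4, q5}
EG A[done U AF ~start]: greatest fixpoint, start Z0 = {q0, q1, q3, q4, q5}, keep only states in Sat with some successor in Z. Already a fixed point.
Sat(EG A[done U AF ~start]) = {q0, q1, q3, q4, q5}
q3 ∈ Sat(EG A[done U AF ~start]) = {q0, q1, q3, q4, q5}, so the formula holds at q3.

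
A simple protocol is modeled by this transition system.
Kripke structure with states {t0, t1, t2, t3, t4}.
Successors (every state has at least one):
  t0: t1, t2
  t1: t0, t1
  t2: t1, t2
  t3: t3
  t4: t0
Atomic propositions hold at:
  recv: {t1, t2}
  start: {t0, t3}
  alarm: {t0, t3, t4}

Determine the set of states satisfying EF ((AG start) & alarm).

AG start: greatest fixpoint, start Z0 = {t0, t3}, keep only states in Sat with every successor in Z. Z1 = {t3}; fixed.
Sat(AG start) = {t3}
Sat((AG start) & alarm) = {t3}
EF ((AG start) & alarm): least fixpoint, start Z0 = {t3}, add states with some successor in Z. Already a fixed point.
Sat(EF ((AG start) & alarm)) = {t3}

{t3}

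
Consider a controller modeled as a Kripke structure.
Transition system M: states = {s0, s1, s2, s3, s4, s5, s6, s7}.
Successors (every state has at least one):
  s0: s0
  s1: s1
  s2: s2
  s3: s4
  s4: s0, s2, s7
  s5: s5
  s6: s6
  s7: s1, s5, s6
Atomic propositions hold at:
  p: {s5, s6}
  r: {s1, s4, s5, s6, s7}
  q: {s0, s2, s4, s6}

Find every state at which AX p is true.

{s5, s6}

Sat(AX p) = {s : every successor in {s5, s6}} = {s5, s6}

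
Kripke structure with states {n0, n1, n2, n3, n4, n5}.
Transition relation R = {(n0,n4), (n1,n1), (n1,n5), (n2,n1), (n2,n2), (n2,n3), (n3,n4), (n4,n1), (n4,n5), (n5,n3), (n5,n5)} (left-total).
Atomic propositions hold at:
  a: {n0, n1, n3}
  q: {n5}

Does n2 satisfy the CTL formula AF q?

No

AF q: least fixpoint, start Z0 = {n5}, add states with every successor in Z. Already a fixed point.
Sat(AF q) = {n5}
n2 ∉ Sat(AF q) = {n5}, so the formula does not hold at n2.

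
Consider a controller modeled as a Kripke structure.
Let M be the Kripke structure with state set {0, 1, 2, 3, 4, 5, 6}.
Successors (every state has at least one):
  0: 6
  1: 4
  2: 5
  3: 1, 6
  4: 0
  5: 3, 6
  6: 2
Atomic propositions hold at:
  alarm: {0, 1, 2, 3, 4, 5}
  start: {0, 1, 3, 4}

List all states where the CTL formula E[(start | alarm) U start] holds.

Sat(start | alarm) = {0, 1, 2, 3, 4, 5}
E[(start | alarm) U start]: least fixpoint, start Z0 = Sat(start) = {0, 1, 3, 4}, add states in Sat(start | alarm) with some successor in Z. Z1 = {0, 1, 3, 4, 5}; Z2 = {0, 1, 2, 3, 4, 5}; fixed.
Sat(E[(start | alarm) U start]) = {0, 1, 2, 3, 4, 5}

{0, 1, 2, 3, 4, 5}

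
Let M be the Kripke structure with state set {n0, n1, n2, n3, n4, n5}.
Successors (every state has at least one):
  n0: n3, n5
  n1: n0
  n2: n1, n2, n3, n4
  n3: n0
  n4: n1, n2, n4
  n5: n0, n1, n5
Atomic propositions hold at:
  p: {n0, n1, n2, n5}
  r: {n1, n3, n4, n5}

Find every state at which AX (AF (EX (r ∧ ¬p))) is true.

Sat(¬p) = {n3, n4}
Sat(r ∧ ¬p) = {n3, n4}
Sat(EX (r ∧ ¬p)) = {s : some successor in {n3, n4}} = {n0, n2, n4}
AF (EX (r ∧ ¬p)): least fixpoint, start Z0 = {n0, n2, n4}, add states with every successor in Z. Z1 = {n0, n1, n2, n3, n4}; fixed.
Sat(AF (EX (r ∧ ¬p))) = {n0, n1, n2, n3, n4}
Sat(AX (AF (EX (r ∧ ¬p)))) = {s : every successor in {n0, n1, n2, n3, n4}} = {n1, n2, n3, n4}

{n1, n2, n3, n4}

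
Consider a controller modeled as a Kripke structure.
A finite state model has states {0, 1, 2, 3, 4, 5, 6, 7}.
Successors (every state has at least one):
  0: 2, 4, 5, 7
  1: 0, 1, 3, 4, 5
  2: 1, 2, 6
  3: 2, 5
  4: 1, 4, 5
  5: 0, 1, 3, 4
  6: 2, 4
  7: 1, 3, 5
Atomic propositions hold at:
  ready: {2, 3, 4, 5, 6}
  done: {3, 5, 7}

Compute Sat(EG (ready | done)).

{2, 3, 4, 5, 6, 7}

Sat(ready | done) = {2, 3, 4, 5, 6, 7}
EG (ready | done): greatest fixpoint, start Z0 = {2, 3, 4, 5, 6, 7}, keep only states in Sat with some successor in Z. Already a fixed point.
Sat(EG (ready | done)) = {2, 3, 4, 5, 6, 7}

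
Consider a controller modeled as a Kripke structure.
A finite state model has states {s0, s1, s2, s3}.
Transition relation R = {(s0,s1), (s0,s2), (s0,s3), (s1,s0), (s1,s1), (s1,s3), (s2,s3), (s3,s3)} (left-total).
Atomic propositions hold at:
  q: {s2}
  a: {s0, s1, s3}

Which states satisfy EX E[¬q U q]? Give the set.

{s0, s1}

Sat(¬q) = {s0, s1, s3}
E[¬q U q]: least fixpoint, start Z0 = Sat(q) = {s2}, add states in Sat(¬q) with some successor in Z. Z1 = {s0, s2}; Z2 = {s0, s1, s2}; fixed.
Sat(E[¬q U q]) = {s0, s1, s2}
Sat(EX E[¬q U q]) = {s : some successor in {s0, s1, s2}} = {s0, s1}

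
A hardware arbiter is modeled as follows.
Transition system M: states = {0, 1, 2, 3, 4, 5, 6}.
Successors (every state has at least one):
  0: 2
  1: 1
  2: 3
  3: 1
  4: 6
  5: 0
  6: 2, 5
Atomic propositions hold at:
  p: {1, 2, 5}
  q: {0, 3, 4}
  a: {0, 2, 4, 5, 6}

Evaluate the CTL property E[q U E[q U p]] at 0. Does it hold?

E[q U p]: least fixpoint, start Z0 = Sat(p) = {1, 2, 5}, add states in Sat(q) with some successor in Z. Z1 = {0, 1, 2, 3, 5}; fixed.
Sat(E[q U p]) = {0, 1, 2, 3, 5}
E[q U E[q U p]]: least fixpoint, start Z0 = Sat(E[q U p]) = {0, 1, 2, 3, 5}, add states in Sat(q) with some successor in Z. Already a fixed point.
Sat(E[q U E[q U p]]) = {0, 1, 2, 3, 5}
0 ∈ Sat(E[q U E[q U p]]) = {0, 1, 2, 3, 5}, so the formula holds at 0.

Yes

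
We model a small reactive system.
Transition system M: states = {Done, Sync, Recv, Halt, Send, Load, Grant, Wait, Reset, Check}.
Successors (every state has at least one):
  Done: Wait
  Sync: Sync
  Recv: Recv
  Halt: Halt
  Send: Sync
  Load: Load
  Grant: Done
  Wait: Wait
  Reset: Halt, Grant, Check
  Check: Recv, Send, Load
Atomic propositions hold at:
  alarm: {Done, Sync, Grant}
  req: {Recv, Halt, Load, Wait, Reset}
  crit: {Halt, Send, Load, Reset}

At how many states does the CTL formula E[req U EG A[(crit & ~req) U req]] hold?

5

Sat(~req) = {Done, Sync, Send, Grant, Check}
Sat(crit & ~req) = {Send}
A[(crit & ~req) U req]: least fixpoint, start Z0 = Sat(req) = {Recv, Halt, Load, Wait, Reset}, add states in Sat(crit & ~req) with every successor in Z. Already a fixed point.
Sat(A[(crit & ~req) U req]) = {Recv, Halt, Load, Wait, Reset}
EG A[(crit & ~req) U req]: greatest fixpoint, start Z0 = {Recv, Halt, Load, Wait, Reset}, keep only states in Sat with some successor in Z. Already a fixed point.
Sat(EG A[(crit & ~req) U req]) = {Recv, Halt, Load, Wait, Reset}
E[req U EG A[(crit & ~req) U req]]: least fixpoint, start Z0 = Sat(EG A[(crit & ~req) U req]) = {Recv, Halt, Load, Wait, Reset}, add states in Sat(req) with some successor in Z. Already a fixed point.
Sat(E[req U EG A[(crit & ~req) U req]]) = {Recv, Halt, Load, Wait, Reset}
|Sat(E[req U EG A[(crit & ~req) U req]])| = |{Recv, Halt, Load, Wait, Reset}| = 5.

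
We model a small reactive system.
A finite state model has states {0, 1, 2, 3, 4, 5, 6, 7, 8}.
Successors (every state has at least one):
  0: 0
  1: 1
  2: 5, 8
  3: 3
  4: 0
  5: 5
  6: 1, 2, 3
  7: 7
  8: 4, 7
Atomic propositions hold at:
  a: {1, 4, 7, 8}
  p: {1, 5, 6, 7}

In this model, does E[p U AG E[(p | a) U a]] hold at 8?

No

Sat(p | a) = {1, 4, 5, 6, 7, 8}
E[(p | a) U a]: least fixpoint, start Z0 = Sat(a) = {1, 4, 7, 8}, add states in Sat(p | a) with some successor in Z. Z1 = {1, 4, 6, 7, 8}; fixed.
Sat(E[(p | a) U a]) = {1, 4, 6, 7, 8}
AG E[(p | a) U a]: greatest fixpoint, start Z0 = {1, 4, 6, 7, 8}, keep only states in Sat with every successor in Z. Z1 = {1, 7, 8}; Z2 = {1, 7}; fixed.
Sat(AG E[(p | a) U a]) = {1, 7}
E[p U AG E[(p | a) U a]]: least fixpoint, start Z0 = Sat(AG E[(p | a) U a]) = {1, 7}, add states in Sat(p) with some successor in Z. Z1 = {1, 6, 7}; fixed.
Sat(E[p U AG E[(p | a) U a]]) = {1, 6, 7}
8 ∉ Sat(E[p U AG E[(p | a) U a]]) = {1, 6, 7}, so the formula does not hold at 8.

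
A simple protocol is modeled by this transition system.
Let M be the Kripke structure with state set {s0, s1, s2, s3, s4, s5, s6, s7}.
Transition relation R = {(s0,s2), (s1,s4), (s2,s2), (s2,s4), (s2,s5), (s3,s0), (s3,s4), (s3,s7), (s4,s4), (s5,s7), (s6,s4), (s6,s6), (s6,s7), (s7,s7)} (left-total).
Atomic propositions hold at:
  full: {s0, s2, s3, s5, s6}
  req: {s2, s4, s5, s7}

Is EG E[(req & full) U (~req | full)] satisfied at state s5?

No

Sat(req & full) = {s2, s5}
Sat(~req) = {s0, s1, s3, s6}
Sat(~req | full) = {s0, s1, s2, s3, s5, s6}
E[(req & full) U (~req | full)]: least fixpoint, start Z0 = Sat((~req | full)) = {s0, s1, s2, s3, s5, s6}, add states in Sat(req & full) with some successor in Z. Already a fixed point.
Sat(E[(req & full) U (~req | full)]) = {s0, s1, s2, s3, s5, s6}
EG E[(req & full) U (~req | full)]: greatest fixpoint, start Z0 = {s0, s1, s2, s3, s5, s6}, keep only states in Sat with some successor in Z. Z1 = {s0, s2, s3, s6}; fixed.
Sat(EG E[(req & full) U (~req | full)]) = {s0, s2, s3, s6}
s5 ∉ Sat(EG E[(req & full) U (~req | full)]) = {s0, s2, s3, s6}, so the formula does not hold at s5.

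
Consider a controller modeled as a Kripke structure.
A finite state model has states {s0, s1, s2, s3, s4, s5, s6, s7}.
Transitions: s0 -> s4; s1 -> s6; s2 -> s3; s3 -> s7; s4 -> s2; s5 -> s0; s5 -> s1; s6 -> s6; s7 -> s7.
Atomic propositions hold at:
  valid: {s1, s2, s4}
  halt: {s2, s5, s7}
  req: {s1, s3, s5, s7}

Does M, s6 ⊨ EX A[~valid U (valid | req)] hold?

No

Sat(~valid) = {s0, s3, s5, s6, s7}
Sat(valid | req) = {s1, s2, s3, s4, s5, s7}
A[~valid U (valid | req)]: least fixpoint, start Z0 = Sat((valid | req)) = {s1, s2, s3, s4, s5, s7}, add states in Sat(~valid) with every successor in Z. Z1 = {s0, s1, s2, s3, s4, s5, s7}; fixed.
Sat(A[~valid U (valid | req)]) = {s0, s1, s2, s3, s4, s5, s7}
Sat(EX A[~valid U (valid | req)]) = {s : some successor in {s0, s1, s2, s3, s4, s5, s7}} = {s0, s2, s3, s4, s5, s7}
s6 ∉ Sat(EX A[~valid U (valid | req)]) = {s0, s2, s3, s4, s5, s7}, so the formula does not hold at s6.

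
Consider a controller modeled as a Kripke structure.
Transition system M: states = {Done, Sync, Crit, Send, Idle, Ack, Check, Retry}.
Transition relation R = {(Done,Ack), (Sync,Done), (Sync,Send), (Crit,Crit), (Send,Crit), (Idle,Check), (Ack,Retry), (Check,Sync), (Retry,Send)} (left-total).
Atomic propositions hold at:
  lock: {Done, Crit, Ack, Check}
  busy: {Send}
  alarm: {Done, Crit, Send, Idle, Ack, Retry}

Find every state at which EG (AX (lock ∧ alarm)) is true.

{Crit, Send}

Sat(lock ∧ alarm) = {Done, Crit, Ack}
Sat(AX (lock ∧ alarm)) = {s : every successor in {Done, Crit, Ack}} = {Done, Crit, Send}
EG (AX (lock ∧ alarm)): greatest fixpoint, start Z0 = {Done, Crit, Send}, keep only states in Sat with some successor in Z. Z1 = {Crit, Send}; fixed.
Sat(EG (AX (lock ∧ alarm))) = {Crit, Send}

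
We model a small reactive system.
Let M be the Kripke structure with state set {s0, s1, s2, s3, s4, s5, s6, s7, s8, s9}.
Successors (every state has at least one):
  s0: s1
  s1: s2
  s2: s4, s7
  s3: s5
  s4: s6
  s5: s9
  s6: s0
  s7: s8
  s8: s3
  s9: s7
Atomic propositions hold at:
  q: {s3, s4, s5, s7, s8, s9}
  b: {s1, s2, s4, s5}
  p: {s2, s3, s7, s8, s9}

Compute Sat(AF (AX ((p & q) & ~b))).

{s3, s5, s7, s8, s9}

Sat(p & q) = {s3, s7, s8, s9}
Sat(~b) = {s0, s3, s6, s7, s8, s9}
Sat((p & q) & ~b) = {s3, s7, s8, s9}
Sat(AX ((p & q) & ~b)) = {s : every successor in {s3, s7, s8, s9}} = {s5, s7, s8, s9}
AF (AX ((p & q) & ~b)): least fixpoint, start Z0 = {s5, s7, s8, s9}, add states with every successor in Z. Z1 = {s3, s5, s7, s8, s9}; fixed.
Sat(AF (AX ((p & q) & ~b))) = {s3, s5, s7, s8, s9}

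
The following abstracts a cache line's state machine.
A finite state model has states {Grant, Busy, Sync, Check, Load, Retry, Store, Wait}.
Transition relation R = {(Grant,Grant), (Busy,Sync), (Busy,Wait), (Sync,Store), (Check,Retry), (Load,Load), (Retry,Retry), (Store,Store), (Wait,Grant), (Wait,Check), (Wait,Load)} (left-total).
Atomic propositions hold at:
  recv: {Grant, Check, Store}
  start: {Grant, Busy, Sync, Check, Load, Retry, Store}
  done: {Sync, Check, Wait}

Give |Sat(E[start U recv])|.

5

E[start U recv]: least fixpoint, start Z0 = Sat(recv) = {Grant, Check, Store}, add states in Sat(start) with some successor in Z. Z1 = {Grant, Sync, Check, Store}; Z2 = {Grant, Busy, Sync, Check, Store}; fixed.
Sat(E[start U recv]) = {Grant, Busy, Sync, Check, Store}
|Sat(E[start U recv])| = |{Grant, Busy, Sync, Check, Store}| = 5.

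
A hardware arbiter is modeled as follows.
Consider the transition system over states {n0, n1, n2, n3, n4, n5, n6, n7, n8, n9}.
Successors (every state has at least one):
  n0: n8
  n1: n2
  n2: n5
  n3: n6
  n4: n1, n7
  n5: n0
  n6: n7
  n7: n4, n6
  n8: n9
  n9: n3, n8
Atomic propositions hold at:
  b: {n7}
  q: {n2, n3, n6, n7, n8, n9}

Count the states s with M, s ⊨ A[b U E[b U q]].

E[b U q]: least fixpoint, start Z0 = Sat(q) = {n2, n3, n6, n7, n8, n9}, add states in Sat(b) with some successor in Z. Already a fixed point.
Sat(E[b U q]) = {n2, n3, n6, n7, n8, n9}
A[b U E[b U q]]: least fixpoint, start Z0 = Sat(E[b U q]) = {n2, n3, n6, n7, n8, n9}, add states in Sat(b) with every successor in Z. Already a fixed point.
Sat(A[b U E[b U q]]) = {n2, n3, n6, n7, n8, n9}
|Sat(A[b U E[b U q]])| = |{n2, n3, n6, n7, n8, n9}| = 6.

6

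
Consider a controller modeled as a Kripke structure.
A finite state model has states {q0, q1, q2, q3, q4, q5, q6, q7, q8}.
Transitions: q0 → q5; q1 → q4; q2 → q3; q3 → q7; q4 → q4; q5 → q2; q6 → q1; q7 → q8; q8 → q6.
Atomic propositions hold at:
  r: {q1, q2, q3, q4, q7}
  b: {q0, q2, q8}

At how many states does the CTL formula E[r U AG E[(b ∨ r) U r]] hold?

Sat(b ∨ r) = {q0, q1, q2, q3, q4, q7, q8}
E[(b ∨ r) U r]: least fixpoint, start Z0 = Sat(r) = {q1, q2, q3, q4, q7}, add states in Sat(b ∨ r) with some successor in Z. Already a fixed point.
Sat(E[(b ∨ r) U r]) = {q1, q2, q3, q4, q7}
AG E[(b ∨ r) U r]: greatest fixpoint, start Z0 = {q1, q2, q3, q4, q7}, keep only states in Sat with every successor in Z. Z1 = {q1, q2, q3, q4}; Z2 = {q1, q2, q4}; Z3 = {q1, q4}; fixed.
Sat(AG E[(b ∨ r) U r]) = {q1, q4}
E[r U AG E[(b ∨ r) U r]]: least fixpoint, start Z0 = Sat(AG E[(b ∨ r) U r]) = {q1, q4}, add states in Sat(r) with some successor in Z. Already a fixed point.
Sat(E[r U AG E[(b ∨ r) U r]]) = {q1, q4}
|Sat(E[r U AG E[(b ∨ r) U r]])| = |{q1, q4}| = 2.

2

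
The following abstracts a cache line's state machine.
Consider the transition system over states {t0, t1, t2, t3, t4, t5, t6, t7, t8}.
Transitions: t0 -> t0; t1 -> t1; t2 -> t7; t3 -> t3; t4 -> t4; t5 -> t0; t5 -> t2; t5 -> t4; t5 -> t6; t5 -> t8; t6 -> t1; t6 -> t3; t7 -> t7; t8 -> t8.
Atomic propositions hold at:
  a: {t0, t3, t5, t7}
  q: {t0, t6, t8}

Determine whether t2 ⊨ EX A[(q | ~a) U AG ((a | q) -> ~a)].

No

Sat(~a) = {t1, t2, t4, t6, t8}
Sat(q | ~a) = {t0, t1, t2, t4, t6, t8}
Sat(a | q) = {t0, t3, t5, t6, t7, t8}
Sat((a | q) -> ~a) = {t1, t2, t4, t6, t8}
AG ((a | q) -> ~a): greatest fixpoint, start Z0 = {t1, t2, t4, t6, t8}, keep only states in Sat with every successor in Z. Z1 = {t1, t4, t8}; fixed.
Sat(AG ((a | q) -> ~a)) = {t1, t4, t8}
A[(q | ~a) U AG ((a | q) -> ~a)]: least fixpoint, start Z0 = Sat(AG ((a | q) -> ~a)) = {t1, t4, t8}, add states in Sat(q | ~a) with every successor in Z. Already a fixed point.
Sat(A[(q | ~a) U AG ((a | q) -> ~a)]) = {t1, t4, t8}
Sat(EX A[(q | ~a) U AG ((a | q) -> ~a)]) = {s : some successor in {t1, t4, t8}} = {t1, t4, t5, t6, t8}
t2 ∉ Sat(EX A[(q | ~a) U AG ((a | q) -> ~a)]) = {t1, t4, t5, t6, t8}, so the formula does not hold at t2.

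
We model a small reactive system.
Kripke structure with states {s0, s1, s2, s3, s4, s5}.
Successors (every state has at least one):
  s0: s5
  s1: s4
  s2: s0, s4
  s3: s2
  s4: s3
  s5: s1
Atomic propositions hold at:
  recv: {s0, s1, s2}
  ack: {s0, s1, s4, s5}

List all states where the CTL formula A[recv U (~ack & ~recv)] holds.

Sat(~ack) = {s2, s3}
Sat(~recv) = {s3, s4, s5}
Sat(~ack & ~recv) = {s3}
A[recv U (~ack & ~recv)]: least fixpoint, start Z0 = Sat((~ack & ~recv)) = {s3}, add states in Sat(recv) with every successor in Z. Already a fixed point.
Sat(A[recv U (~ack & ~recv)]) = {s3}

{s3}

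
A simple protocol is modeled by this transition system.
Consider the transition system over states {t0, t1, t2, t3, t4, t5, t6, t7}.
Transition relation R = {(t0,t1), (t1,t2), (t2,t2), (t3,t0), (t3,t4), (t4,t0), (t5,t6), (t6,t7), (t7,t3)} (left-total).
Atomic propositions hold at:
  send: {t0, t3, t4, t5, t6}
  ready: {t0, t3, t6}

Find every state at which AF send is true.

{t0, t3, t4, t5, t6, t7}

AF send: least fixpoint, start Z0 = {t0, t3, t4, t5, t6}, add states with every successor in Z. Z1 = {t0, t3, t4, t5, t6, t7}; fixed.
Sat(AF send) = {t0, t3, t4, t5, t6, t7}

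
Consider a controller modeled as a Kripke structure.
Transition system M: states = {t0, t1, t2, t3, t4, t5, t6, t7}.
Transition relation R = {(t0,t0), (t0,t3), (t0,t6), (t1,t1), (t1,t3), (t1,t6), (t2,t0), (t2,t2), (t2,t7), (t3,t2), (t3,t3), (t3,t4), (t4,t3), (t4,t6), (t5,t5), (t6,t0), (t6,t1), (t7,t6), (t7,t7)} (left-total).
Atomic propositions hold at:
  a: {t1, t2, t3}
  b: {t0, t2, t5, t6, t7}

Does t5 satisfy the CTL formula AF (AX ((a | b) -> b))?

Sat(a | b) = {t0, t1, t2, t3, t5, t6, t7}
Sat((a | b) -> b) = {t0, t2, t4, t5, t6, t7}
Sat(AX ((a | b) -> b)) = {s : every successor in {t0, t2, t4, t5, t6, t7}} = {t2, t5, t7}
AF (AX ((a | b) -> b)): least fixpoint, start Z0 = {t2, t5, t7}, add states with every successor in Z. Already a fixed point.
Sat(AF (AX ((a | b) -> b))) = {t2, t5, t7}
t5 ∈ Sat(AF (AX ((a | b) -> b))) = {t2, t5, t7}, so the formula holds at t5.

Yes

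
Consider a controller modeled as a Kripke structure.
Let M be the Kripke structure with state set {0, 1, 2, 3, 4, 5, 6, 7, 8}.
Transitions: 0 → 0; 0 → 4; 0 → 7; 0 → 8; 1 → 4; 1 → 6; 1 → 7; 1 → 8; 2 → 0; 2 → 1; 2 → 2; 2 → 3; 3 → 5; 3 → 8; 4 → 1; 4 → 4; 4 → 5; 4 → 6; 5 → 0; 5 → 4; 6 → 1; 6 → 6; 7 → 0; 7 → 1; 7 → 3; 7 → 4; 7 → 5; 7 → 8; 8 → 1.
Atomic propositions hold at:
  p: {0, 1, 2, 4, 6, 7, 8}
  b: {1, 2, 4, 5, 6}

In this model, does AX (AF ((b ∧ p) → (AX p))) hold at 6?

Sat(b ∧ p) = {1, 2, 4, 6}
Sat(AX p) = {s : every successor in {0, 1, 2, 4, 6, 7, 8}} = {0, 1, 5, 6, 8}
Sat((b ∧ p) → (AX p)) = {0, 1, 3, 5, 6, 7, 8}
AF ((b ∧ p) → (AX p)): least fixpoint, start Z0 = {0, 1, 3, 5, 6, 7, 8}, add states with every successor in Z. Already a fixed point.
Sat(AF ((b ∧ p) → (AX p))) = {0, 1, 3, 5, 6, 7, 8}
Sat(AX (AF ((b ∧ p) → (AX p)))) = {s : every successor in {0, 1, 3, 5, 6, 7, 8}} = {3, 6, 8}
6 ∈ Sat(AX (AF ((b ∧ p) → (AX p)))) = {3, 6, 8}, so the formula holds at 6.

Yes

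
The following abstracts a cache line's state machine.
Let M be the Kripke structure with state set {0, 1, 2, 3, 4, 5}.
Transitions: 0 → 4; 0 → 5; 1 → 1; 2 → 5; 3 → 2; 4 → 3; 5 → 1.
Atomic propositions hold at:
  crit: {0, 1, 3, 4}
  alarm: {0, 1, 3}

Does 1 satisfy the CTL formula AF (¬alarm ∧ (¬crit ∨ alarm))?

No

Sat(¬alarm) = {2, 4, 5}
Sat(¬crit) = {2, 5}
Sat(¬crit ∨ alarm) = {0, 1, 2, 3, 5}
Sat(¬alarm ∧ (¬crit ∨ alarm)) = {2, 5}
AF (¬alarm ∧ (¬crit ∨ alarm)): least fixpoint, start Z0 = {2, 5}, add states with every successor in Z. Z1 = {2, 3, 5}; Z2 = {2, 3, 4, 5}; Z3 = {0, 2, 3, 4, 5}; fixed.
Sat(AF (¬alarm ∧ (¬crit ∨ alarm))) = {0, 2, 3, 4, 5}
1 ∉ Sat(AF (¬alarm ∧ (¬crit ∨ alarm))) = {0, 2, 3, 4, 5}, so the formula does not hold at 1.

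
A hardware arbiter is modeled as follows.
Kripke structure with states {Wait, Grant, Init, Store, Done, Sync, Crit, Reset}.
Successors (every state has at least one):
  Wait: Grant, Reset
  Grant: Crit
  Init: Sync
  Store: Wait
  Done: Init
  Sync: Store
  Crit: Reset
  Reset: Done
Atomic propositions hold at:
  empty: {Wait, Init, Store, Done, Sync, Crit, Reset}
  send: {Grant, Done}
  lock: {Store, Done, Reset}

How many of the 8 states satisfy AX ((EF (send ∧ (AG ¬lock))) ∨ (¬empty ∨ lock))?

4

Sat(¬lock) = {Wait, Grant, Init, Sync, Crit}
AG ¬lock: greatest fixpoint, start Z0 = {Wait, Grant, Init, Sync, Crit}, keep only states in Sat with every successor in Z. Z1 = {Grant, Init}; Z2 = ∅; fixed.
Sat(AG ¬lock) = ∅
Sat(send ∧ (AG ¬lock)) = ∅
EF (send ∧ (AG ¬lock)): least fixpoint, start Z0 = ∅, add states with some successor in Z. Already a fixed point.
Sat(EF (send ∧ (AG ¬lock))) = ∅
Sat(¬empty) = {Grant}
Sat(¬empty ∨ lock) = {Grant, Store, Done, Reset}
Sat((EF (send ∧ (AG ¬lock))) ∨ (¬empty ∨ lock)) = {Grant, Store, Done, Reset}
Sat(AX ((EF (send ∧ (AG ¬lock))) ∨ (¬empty ∨ lock))) = {s : every successor in {Grant, Store, Done, Reset}} = {Wait, Sync, Crit, Reset}
|Sat(AX ((EF (send ∧ (AG ¬lock))) ∨ (¬empty ∨ lock)))| = |{Wait, Sync, Crit, Reset}| = 4.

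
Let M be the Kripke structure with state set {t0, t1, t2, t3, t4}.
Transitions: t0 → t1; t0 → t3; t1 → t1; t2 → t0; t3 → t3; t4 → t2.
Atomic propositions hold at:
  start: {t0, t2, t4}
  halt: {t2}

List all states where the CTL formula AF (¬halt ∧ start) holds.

{t0, t2, t4}

Sat(¬halt) = {t0, t1, t3, t4}
Sat(¬halt ∧ start) = {t0, t4}
AF (¬halt ∧ start): least fixpoint, start Z0 = {t0, t4}, add states with every successor in Z. Z1 = {t0, t2, t4}; fixed.
Sat(AF (¬halt ∧ start)) = {t0, t2, t4}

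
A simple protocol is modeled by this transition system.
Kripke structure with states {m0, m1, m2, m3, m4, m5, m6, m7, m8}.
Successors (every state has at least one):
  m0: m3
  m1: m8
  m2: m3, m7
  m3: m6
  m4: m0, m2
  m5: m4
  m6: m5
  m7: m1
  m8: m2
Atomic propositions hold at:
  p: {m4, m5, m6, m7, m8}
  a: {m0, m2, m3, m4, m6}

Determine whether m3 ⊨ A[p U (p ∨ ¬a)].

No

Sat(¬a) = {m1, m5, m7, m8}
Sat(p ∨ ¬a) = {m1, m4, m5, m6, m7, m8}
A[p U (p ∨ ¬a)]: least fixpoint, start Z0 = Sat((p ∨ ¬a)) = {m1, m4, m5, m6, m7, m8}, add states in Sat(p) with every successor in Z. Already a fixed point.
Sat(A[p U (p ∨ ¬a)]) = {m1, m4, m5, m6, m7, m8}
m3 ∉ Sat(A[p U (p ∨ ¬a)]) = {m1, m4, m5, m6, m7, m8}, so the formula does not hold at m3.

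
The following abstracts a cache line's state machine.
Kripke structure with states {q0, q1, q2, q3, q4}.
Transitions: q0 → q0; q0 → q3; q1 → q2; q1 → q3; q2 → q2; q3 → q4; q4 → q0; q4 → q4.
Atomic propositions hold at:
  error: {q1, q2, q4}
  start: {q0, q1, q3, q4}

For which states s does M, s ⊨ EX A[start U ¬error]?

Sat(¬error) = {q0, q3}
A[start U ¬error]: least fixpoint, start Z0 = Sat(¬error) = {q0, q3}, add states in Sat(start) with every successor in Z. Already a fixed point.
Sat(A[start U ¬error]) = {q0, q3}
Sat(EX A[start U ¬error]) = {s : some successor in {q0, q3}} = {q0, q1, q4}

{q0, q1, q4}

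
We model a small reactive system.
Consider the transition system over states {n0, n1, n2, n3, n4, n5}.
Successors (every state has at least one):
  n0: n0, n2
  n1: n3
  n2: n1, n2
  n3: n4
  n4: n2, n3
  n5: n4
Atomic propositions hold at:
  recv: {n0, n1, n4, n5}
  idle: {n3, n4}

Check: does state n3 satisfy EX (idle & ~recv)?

Sat(~recv) = {n2, n3}
Sat(idle & ~recv) = {n3}
Sat(EX (idle & ~recv)) = {s : some successor in {n3}} = {n1, n4}
n3 ∉ Sat(EX (idle & ~recv)) = {n1, n4}, so the formula does not hold at n3.

No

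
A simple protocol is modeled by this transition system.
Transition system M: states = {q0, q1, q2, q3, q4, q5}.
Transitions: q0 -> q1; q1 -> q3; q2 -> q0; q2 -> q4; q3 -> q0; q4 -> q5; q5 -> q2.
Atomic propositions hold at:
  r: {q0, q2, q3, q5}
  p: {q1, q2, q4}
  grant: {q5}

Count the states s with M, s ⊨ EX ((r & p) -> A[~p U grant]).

5

Sat(r & p) = {q2}
Sat(~p) = {q0, q3, q5}
A[~p U grant]: least fixpoint, start Z0 = Sat(grant) = {q5}, add states in Sat(~p) with every successor in Z. Already a fixed point.
Sat(A[~p U grant]) = {q5}
Sat((r & p) -> A[~p U grant]) = {q0, q1, q3, q4, q5}
Sat(EX ((r & p) -> A[~p U grant])) = {s : some successor in {q0, q1, q3, q4, q5}} = {q0, q1, q2, q3, q4}
|Sat(EX ((r & p) -> A[~p U grant]))| = |{q0, q1, q2, q3, q4}| = 5.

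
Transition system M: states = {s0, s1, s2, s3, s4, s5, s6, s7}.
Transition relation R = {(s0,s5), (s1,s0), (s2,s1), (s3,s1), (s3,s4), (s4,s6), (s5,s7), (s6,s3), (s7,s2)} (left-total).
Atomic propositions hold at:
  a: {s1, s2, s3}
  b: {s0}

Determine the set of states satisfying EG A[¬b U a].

Sat(¬b) = {s1, s2, s3, s4, s5, s6, s7}
A[¬b U a]: least fixpoint, start Z0 = Sat(a) = {s1, s2, s3}, add states in Sat(¬b) with every successor in Z. Z1 = {s1, s2, s3, s6, s7}; Z2 = {s1, s2, s3, s4, s5, s6, s7}; fixed.
Sat(A[¬b U a]) = {s1, s2, s3, s4, s5, s6, s7}
EG A[¬b U a]: greatest fixpoint, start Z0 = {s1, s2, s3, s4, s5, s6, s7}, keep only states in Sat with some successor in Z. Z1 = {s2, s3, s4, s5, s6, s7}; Z2 = {s3, s4, s5, s6, s7}; Z3 = {s3, s4, s5, s6}; Z4 = {s3, s4, s6}; fixed.
Sat(EG A[¬b U a]) = {s3, s4, s6}

{s3, s4, s6}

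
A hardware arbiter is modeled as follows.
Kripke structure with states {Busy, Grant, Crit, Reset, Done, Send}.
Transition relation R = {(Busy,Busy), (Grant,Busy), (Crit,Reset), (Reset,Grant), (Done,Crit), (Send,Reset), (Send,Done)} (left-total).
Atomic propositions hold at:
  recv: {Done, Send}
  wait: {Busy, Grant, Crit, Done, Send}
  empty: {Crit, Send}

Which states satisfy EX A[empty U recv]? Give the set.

{Send}

A[empty U recv]: least fixpoint, start Z0 = Sat(recv) = {Done, Send}, add states in Sat(empty) with every successor in Z. Already a fixed point.
Sat(A[empty U recv]) = {Done, Send}
Sat(EX A[empty U recv]) = {s : some successor in {Done, Send}} = {Send}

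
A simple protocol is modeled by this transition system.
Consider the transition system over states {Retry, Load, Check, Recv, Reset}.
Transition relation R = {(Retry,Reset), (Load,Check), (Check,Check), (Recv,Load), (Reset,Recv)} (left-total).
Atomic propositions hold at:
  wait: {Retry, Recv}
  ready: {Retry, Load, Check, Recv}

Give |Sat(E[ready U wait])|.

2

E[ready U wait]: least fixpoint, start Z0 = Sat(wait) = {Retry, Recv}, add states in Sat(ready) with some successor in Z. Already a fixed point.
Sat(E[ready U wait]) = {Retry, Recv}
|Sat(E[ready U wait])| = |{Retry, Recv}| = 2.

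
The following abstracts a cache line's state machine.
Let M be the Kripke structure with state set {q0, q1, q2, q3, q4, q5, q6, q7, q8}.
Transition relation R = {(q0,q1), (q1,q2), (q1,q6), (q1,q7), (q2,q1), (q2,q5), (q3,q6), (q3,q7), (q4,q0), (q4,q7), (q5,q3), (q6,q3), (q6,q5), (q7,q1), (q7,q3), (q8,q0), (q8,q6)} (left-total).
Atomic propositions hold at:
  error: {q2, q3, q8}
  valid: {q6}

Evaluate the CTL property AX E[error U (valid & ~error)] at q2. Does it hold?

No

Sat(~error) = {q0, q1, q4, q5, q6, q7}
Sat(valid & ~error) = {q6}
E[error U (valid & ~error)]: least fixpoint, start Z0 = Sat((valid & ~error)) = {q6}, add states in Sat(error) with some successor in Z. Z1 = {q3, q6, q8}; fixed.
Sat(E[error U (valid & ~error)]) = {q3, q6, q8}
Sat(AX E[error U (valid & ~error)]) = {s : every successor in {q3, q6, q8}} = {q5}
q2 ∉ Sat(AX E[error U (valid & ~error)]) = {q5}, so the formula does not hold at q2.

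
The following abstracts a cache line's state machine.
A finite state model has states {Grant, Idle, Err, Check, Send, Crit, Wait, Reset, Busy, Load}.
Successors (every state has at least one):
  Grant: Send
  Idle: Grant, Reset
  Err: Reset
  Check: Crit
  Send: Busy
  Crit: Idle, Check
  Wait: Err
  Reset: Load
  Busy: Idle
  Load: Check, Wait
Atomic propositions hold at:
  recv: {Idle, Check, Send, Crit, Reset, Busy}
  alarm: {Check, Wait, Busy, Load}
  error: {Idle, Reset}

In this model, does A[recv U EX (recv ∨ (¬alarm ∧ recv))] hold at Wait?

No

Sat(¬alarm) = {Grant, Idle, Err, Send, Crit, Reset}
Sat(¬alarm ∧ recv) = {Idle, Send, Crit, Reset}
Sat(recv ∨ (¬alarm ∧ recv)) = {Idle, Check, Send, Crit, Reset, Busy}
Sat(EX (recv ∨ (¬alarm ∧ recv))) = {s : some successor in {Idle, Check, Send, Crit, Reset, Busy}} = {Grant, Idle, Err, Check, Send, Crit, Busy, Load}
A[recv U EX (recv ∨ (¬alarm ∧ recv))]: least fixpoint, start Z0 = Sat(EX (recv ∨ (¬alarm ∧ recv))) = {Grant, Idle, Err, Check, Send, Crit, Busy, Load}, add states in Sat(recv) with every successor in Z. Z1 = {Grant, Idle, Err, Check, Send, Crit, Reset, Busy, Load}; fixed.
Sat(A[recv U EX (recv ∨ (¬alarm ∧ recv))]) = {Grant, Idle, Err, Check, Send, Crit, Reset, Busy, Load}
Wait ∉ Sat(A[recv U EX (recv ∨ (¬alarm ∧ recv))]) = {Grant, Idle, Err, Check, Send, Crit, Reset, Busy, Load}, so the formula does not hold at Wait.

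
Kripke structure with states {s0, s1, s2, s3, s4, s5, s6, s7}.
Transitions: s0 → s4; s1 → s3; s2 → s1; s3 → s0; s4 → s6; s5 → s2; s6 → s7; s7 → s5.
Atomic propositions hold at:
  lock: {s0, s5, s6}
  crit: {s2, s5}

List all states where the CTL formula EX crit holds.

{s5, s7}

Sat(EX crit) = {s : some successor in {s2, s5}} = {s5, s7}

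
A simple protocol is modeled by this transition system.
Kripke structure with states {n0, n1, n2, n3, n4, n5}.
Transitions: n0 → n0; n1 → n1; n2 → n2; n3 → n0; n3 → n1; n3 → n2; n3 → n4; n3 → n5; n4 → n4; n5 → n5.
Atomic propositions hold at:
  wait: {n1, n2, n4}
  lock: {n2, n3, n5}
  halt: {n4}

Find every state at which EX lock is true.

{n2, n3, n5}

Sat(EX lock) = {s : some successor in {n2, n3, n5}} = {n2, n3, n5}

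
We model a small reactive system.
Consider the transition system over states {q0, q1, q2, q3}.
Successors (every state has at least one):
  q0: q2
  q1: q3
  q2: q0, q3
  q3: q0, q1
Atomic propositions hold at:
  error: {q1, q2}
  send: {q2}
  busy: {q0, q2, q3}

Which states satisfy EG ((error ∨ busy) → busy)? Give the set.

Sat(error ∨ busy) = {q0, q1, q2, q3}
Sat((error ∨ busy) → busy) = {q0, q2, q3}
EG ((error ∨ busy) → busy): greatest fixpoint, start Z0 = {q0, q2, q3}, keep only states in Sat with some successor in Z. Already a fixed point.
Sat(EG ((error ∨ busy) → busy)) = {q0, q2, q3}

{q0, q2, q3}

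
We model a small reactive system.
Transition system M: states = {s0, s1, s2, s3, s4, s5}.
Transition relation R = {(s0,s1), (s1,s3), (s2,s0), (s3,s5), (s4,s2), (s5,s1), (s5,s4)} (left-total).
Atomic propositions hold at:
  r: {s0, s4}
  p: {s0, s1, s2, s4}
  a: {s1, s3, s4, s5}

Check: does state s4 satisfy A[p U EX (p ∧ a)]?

Yes

Sat(p ∧ a) = {s1, s4}
Sat(EX (p ∧ a)) = {s : some successor in {s1, s4}} = {s0, s5}
A[p U EX (p ∧ a)]: least fixpoint, start Z0 = Sat(EX (p ∧ a)) = {s0, s5}, add states in Sat(p) with every successor in Z. Z1 = {s0, s2, s5}; Z2 = {s0, s2, s4, s5}; fixed.
Sat(A[p U EX (p ∧ a)]) = {s0, s2, s4, s5}
s4 ∈ Sat(A[p U EX (p ∧ a)]) = {s0, s2, s4, s5}, so the formula holds at s4.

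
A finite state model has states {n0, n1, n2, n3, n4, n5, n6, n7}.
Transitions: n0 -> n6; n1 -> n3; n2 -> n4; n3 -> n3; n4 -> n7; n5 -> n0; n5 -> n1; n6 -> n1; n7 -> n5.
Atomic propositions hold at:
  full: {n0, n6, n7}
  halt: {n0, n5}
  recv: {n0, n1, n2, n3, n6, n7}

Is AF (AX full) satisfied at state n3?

No

Sat(AX full) = {s : every successor in {n0, n6, n7}} = {n0, n4}
AF (AX full): least fixpoint, start Z0 = {n0, n4}, add states with every successor in Z. Z1 = {n0, n2, n4}; fixed.
Sat(AF (AX full)) = {n0, n2, n4}
n3 ∉ Sat(AF (AX full)) = {n0, n2, n4}, so the formula does not hold at n3.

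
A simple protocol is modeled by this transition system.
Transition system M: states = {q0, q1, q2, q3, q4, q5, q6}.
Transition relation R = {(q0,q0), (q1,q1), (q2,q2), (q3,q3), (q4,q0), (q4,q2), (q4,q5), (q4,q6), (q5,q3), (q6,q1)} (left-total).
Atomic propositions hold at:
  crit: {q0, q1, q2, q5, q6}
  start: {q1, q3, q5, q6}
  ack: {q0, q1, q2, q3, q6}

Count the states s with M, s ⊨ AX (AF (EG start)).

EG start: greatest fixpoint, start Z0 = {q1, q3, q5, q6}, keep only states in Sat with some successor in Z. Already a fixed point.
Sat(EG start) = {q1, q3, q5, q6}
AF (EG start): least fixpoint, start Z0 = {q1, q3, q5, q6}, add states with every successor in Z. Already a fixed point.
Sat(AF (EG start)) = {q1, q3, q5, q6}
Sat(AX (AF (EG start))) = {s : every successor in {q1, q3, q5, q6}} = {q1, q3, q5, q6}
|Sat(AX (AF (EG start)))| = |{q1, q3, q5, q6}| = 4.

4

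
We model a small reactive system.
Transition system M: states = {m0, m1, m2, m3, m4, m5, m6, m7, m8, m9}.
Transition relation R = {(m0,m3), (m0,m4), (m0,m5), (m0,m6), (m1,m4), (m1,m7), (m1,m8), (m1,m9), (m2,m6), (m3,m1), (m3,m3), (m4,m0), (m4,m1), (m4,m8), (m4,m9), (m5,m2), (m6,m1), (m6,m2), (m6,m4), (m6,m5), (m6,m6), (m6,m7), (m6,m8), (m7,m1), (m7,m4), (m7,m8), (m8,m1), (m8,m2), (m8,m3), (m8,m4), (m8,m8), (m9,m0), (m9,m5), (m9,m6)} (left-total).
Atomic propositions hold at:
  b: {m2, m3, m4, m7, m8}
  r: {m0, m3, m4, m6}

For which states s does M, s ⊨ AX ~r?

Sat(~r) = {m1, m2, m5, m7, m8, m9}
Sat(AX ~r) = {s : every successor in {m1, m2, m5, m7, m8, m9}} = {m5}

{m5}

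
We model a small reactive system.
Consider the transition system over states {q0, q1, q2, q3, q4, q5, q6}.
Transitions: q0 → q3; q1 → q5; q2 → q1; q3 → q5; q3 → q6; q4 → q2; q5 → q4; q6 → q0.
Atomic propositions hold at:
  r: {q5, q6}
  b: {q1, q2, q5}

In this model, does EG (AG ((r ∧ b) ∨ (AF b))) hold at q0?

Sat(r ∧ b) = {q5}
AF b: least fixpoint, start Z0 = {q1, q2, q5}, add states with every successor in Z. Z1 = {q1, q2, q4, q5}; fixed.
Sat(AF b) = {q1, q2, q4, q5}
Sat((r ∧ b) ∨ (AF b)) = {q1, q2, q4, q5}
AG ((r ∧ b) ∨ (AF b)): greatest fixpoint, start Z0 = {q1, q2, q4, q5}, keep only states in Sat with every successor in Z. Already a fixed point.
Sat(AG ((r ∧ b) ∨ (AF b))) = {q1, q2, q4, q5}
EG (AG ((r ∧ b) ∨ (AF b))): greatest fixpoint, start Z0 = {q1, q2, q4, q5}, keep only states in Sat with some successor in Z. Already a fixed point.
Sat(EG (AG ((r ∧ b) ∨ (AF b)))) = {q1, q2, q4, q5}
q0 ∉ Sat(EG (AG ((r ∧ b) ∨ (AF b)))) = {q1, q2, q4, q5}, so the formula does not hold at q0.

No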